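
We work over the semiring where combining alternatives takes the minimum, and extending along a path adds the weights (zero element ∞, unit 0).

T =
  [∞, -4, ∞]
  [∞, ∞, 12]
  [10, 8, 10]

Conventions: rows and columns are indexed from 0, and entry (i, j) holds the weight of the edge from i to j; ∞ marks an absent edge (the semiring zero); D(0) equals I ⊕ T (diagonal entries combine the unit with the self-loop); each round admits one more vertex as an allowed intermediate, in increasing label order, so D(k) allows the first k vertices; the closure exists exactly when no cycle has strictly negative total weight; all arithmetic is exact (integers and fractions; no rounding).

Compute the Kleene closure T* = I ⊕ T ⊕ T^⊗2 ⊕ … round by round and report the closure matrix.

D(0):
  [0, -4, ∞]
  [∞, 0, 12]
  [10, 8, 0]
D(1):
  [0, -4, ∞]
  [∞, 0, 12]
  [10, 6, 0]
D(2):
  [0, -4, 8]
  [∞, 0, 12]
  [10, 6, 0]
D(3):
  [0, -4, 8]
  [22, 0, 12]
  [10, 6, 0]
Answer: T* = [[0, -4, 8], [22, 0, 12], [10, 6, 0]]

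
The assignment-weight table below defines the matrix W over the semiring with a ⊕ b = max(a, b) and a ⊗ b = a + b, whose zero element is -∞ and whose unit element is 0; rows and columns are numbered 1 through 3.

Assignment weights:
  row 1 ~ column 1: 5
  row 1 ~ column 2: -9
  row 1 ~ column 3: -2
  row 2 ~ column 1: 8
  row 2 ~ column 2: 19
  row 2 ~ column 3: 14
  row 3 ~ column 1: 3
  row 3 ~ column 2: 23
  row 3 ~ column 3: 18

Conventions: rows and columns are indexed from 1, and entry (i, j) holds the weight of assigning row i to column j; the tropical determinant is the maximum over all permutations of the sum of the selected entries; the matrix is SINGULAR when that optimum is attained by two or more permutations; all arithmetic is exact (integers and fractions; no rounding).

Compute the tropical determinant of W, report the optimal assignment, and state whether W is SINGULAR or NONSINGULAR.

σ = (1, 2, 3): 5 + 19 + 18 = 42
σ = (1, 3, 2): 5 + 14 + 23 = 42
σ = (2, 1, 3): (-9) + 8 + 18 = 17
σ = (2, 3, 1): (-9) + 14 + 3 = 8
σ = (3, 1, 2): (-2) + 8 + 23 = 29
σ = (3, 2, 1): (-2) + 19 + 3 = 20
Optimal value attained by: σ = (1, 2, 3).
Answer: det⊕(W) = 42; verdict: SINGULAR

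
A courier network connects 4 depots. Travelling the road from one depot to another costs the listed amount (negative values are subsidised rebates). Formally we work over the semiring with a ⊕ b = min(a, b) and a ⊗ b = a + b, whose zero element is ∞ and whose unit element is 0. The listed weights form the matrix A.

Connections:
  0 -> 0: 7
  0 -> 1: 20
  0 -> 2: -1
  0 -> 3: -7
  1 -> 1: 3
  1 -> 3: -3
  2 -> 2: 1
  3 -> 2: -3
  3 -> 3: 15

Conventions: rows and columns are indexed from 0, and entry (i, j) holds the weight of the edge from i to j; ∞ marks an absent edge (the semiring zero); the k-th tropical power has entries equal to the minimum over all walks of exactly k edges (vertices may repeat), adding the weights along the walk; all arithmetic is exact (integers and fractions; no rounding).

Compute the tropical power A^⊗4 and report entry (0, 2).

A^⊗2:
  [14, 23, -10, 0]
  [∞, 6, -6, 0]
  [∞, ∞, 2, ∞]
  [∞, ∞, -2, 30]
A^⊗3:
  [21, 26, -9, 7]
  [∞, 9, -5, 3]
  [∞, ∞, 3, ∞]
  [∞, ∞, -1, 45]
A^⊗4:
  [28, 29, -8, 14]
  [∞, 12, -4, 6]
  [∞, ∞, 4, ∞]
  [∞, ∞, 0, 60]
Key observation: the optimum is the walk 0->3->2->2->2, with weight (-7) + (-3) + 1 + 1 = -8.
Optimal value attained by: walk 0->3->2->2->2.
Answer: (A^⊗4)[0][2] = -8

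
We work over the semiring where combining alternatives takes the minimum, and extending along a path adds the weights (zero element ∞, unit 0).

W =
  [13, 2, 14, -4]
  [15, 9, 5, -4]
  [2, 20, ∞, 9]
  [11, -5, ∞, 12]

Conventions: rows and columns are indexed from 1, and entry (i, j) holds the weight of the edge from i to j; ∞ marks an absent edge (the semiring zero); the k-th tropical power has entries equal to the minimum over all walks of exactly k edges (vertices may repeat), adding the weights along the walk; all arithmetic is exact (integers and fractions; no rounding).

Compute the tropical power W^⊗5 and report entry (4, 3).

W^⊗2:
  [7, -9, 7, -2]
  [7, -9, 14, 5]
  [15, 4, 16, -2]
  [10, 4, 0, -9]
W^⊗3:
  [6, -7, -4, -13]
  [6, 0, -4, -13]
  [9, -7, 9, 0]
  [2, -14, 9, 0]
W^⊗4:
  [-2, -18, -2, -11]
  [-2, -18, 5, -4]
  [8, -5, -2, -11]
  [1, -5, -9, -18]
W^⊗5:
  [-3, -16, -13, -22]
  [-3, -9, -13, -22]
  [0, -16, 0, -9]
  [-7, -23, 0, -9]
Key observation: the optimum is the walk 4->2->2->4->2->3, with weight (-5) + 9 + (-4) + (-5) + 5 = 0.
Optimal value attained by: walk 4->2->2->4->2->3.
Answer: (W^⊗5)[4][3] = 0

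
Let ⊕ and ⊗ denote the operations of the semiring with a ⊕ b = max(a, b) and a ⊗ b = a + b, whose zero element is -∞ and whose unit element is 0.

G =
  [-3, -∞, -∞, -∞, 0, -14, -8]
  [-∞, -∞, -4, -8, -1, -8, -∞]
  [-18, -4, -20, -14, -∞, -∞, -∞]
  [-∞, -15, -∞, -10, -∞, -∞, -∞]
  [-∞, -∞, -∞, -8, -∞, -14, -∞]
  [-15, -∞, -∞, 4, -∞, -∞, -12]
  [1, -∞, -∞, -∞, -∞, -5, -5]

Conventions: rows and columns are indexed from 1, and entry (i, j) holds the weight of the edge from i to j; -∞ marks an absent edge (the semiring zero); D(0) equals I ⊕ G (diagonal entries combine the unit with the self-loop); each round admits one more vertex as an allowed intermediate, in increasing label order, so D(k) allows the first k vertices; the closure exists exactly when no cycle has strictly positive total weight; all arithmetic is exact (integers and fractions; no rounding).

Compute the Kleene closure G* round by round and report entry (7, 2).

D(0):
  [0, -∞, -∞, -∞, 0, -14, -8]
  [-∞, 0, -4, -8, -1, -8, -∞]
  [-18, -4, 0, -14, -∞, -∞, -∞]
  [-∞, -15, -∞, 0, -∞, -∞, -∞]
  [-∞, -∞, -∞, -8, 0, -14, -∞]
  [-15, -∞, -∞, 4, -∞, 0, -12]
  [1, -∞, -∞, -∞, -∞, -5, 0]
D(1):
  [0, -∞, -∞, -∞, 0, -14, -8]
  [-∞, 0, -4, -8, -1, -8, -∞]
  [-18, -4, 0, -14, -18, -32, -26]
  [-∞, -15, -∞, 0, -∞, -∞, -∞]
  [-∞, -∞, -∞, -8, 0, -14, -∞]
  [-15, -∞, -∞, 4, -15, 0, -12]
  [1, -∞, -∞, -∞, 1, -5, 0]
D(2):
  [0, -∞, -∞, -∞, 0, -14, -8]
  [-∞, 0, -4, -8, -1, -8, -∞]
  [-18, -4, 0, -12, -5, -12, -26]
  [-∞, -15, -19, 0, -16, -23, -∞]
  [-∞, -∞, -∞, -8, 0, -14, -∞]
  [-15, -∞, -∞, 4, -15, 0, -12]
  [1, -∞, -∞, -∞, 1, -5, 0]
D(3):
  [0, -∞, -∞, -∞, 0, -14, -8]
  [-22, 0, -4, -8, -1, -8, -30]
  [-18, -4, 0, -12, -5, -12, -26]
  [-37, -15, -19, 0, -16, -23, -45]
  [-∞, -∞, -∞, -8, 0, -14, -∞]
  [-15, -∞, -∞, 4, -15, 0, -12]
  [1, -∞, -∞, -∞, 1, -5, 0]
D(4):
  [0, -∞, -∞, -∞, 0, -14, -8]
  [-22, 0, -4, -8, -1, -8, -30]
  [-18, -4, 0, -12, -5, -12, -26]
  [-37, -15, -19, 0, -16, -23, -45]
  [-45, -23, -27, -8, 0, -14, -53]
  [-15, -11, -15, 4, -12, 0, -12]
  [1, -∞, -∞, -∞, 1, -5, 0]
D(5):
  [0, -23, -27, -8, 0, -14, -8]
  [-22, 0, -4, -8, -1, -8, -30]
  [-18, -4, 0, -12, -5, -12, -26]
  [-37, -15, -19, 0, -16, -23, -45]
  [-45, -23, -27, -8, 0, -14, -53]
  [-15, -11, -15, 4, -12, 0, -12]
  [1, -22, -26, -7, 1, -5, 0]
D(6):
  [0, -23, -27, -8, 0, -14, -8]
  [-22, 0, -4, -4, -1, -8, -20]
  [-18, -4, 0, -8, -5, -12, -24]
  [-37, -15, -19, 0, -16, -23, -35]
  [-29, -23, -27, -8, 0, -14, -26]
  [-15, -11, -15, 4, -12, 0, -12]
  [1, -16, -20, -1, 1, -5, 0]
D(7):
  [0, -23, -27, -8, 0, -13, -8]
  [-19, 0, -4, -4, -1, -8, -20]
  [-18, -4, 0, -8, -5, -12, -24]
  [-34, -15, -19, 0, -16, -23, -35]
  [-25, -23, -27, -8, 0, -14, -26]
  [-11, -11, -15, 4, -11, 0, -12]
  [1, -16, -20, -1, 1, -5, 0]
Answer: G*[7][2] = -16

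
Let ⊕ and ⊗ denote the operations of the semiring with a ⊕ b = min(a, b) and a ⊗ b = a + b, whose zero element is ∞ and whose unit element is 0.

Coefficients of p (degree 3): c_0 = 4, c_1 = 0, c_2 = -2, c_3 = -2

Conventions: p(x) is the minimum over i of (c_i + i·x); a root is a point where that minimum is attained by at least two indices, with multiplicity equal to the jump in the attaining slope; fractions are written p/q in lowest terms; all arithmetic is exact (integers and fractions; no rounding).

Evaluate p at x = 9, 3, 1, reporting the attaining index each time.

p(9) = min(4+0·9=4, 0+1·9=9, -2+2·9=16, -2+3·9=25) = 4 (attained by i=0)
p(3) = min(4+0·3=4, 0+1·3=3, -2+2·3=4, -2+3·3=7) = 3 (attained by i=1)
p(1) = min(4+0·1=4, 0+1·1=1, -2+2·1=0, -2+3·1=1) = 0 (attained by i=2)
Answer: p(9) = 4; p(3) = 3; p(1) = 0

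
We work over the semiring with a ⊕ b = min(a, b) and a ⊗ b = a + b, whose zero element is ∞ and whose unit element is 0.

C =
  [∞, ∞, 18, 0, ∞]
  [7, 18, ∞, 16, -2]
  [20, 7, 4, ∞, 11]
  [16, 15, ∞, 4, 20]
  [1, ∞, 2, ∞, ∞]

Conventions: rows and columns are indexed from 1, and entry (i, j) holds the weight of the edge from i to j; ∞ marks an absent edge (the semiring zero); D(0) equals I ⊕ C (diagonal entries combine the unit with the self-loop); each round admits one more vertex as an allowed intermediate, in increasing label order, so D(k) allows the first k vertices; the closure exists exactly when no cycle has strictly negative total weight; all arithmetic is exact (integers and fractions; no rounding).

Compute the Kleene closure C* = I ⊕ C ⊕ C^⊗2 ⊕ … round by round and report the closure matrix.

D(0):
  [0, ∞, 18, 0, ∞]
  [7, 0, ∞, 16, -2]
  [20, 7, 0, ∞, 11]
  [16, 15, ∞, 0, 20]
  [1, ∞, 2, ∞, 0]
D(1):
  [0, ∞, 18, 0, ∞]
  [7, 0, 25, 7, -2]
  [20, 7, 0, 20, 11]
  [16, 15, 34, 0, 20]
  [1, ∞, 2, 1, 0]
D(2):
  [0, ∞, 18, 0, ∞]
  [7, 0, 25, 7, -2]
  [14, 7, 0, 14, 5]
  [16, 15, 34, 0, 13]
  [1, ∞, 2, 1, 0]
D(3):
  [0, 25, 18, 0, 23]
  [7, 0, 25, 7, -2]
  [14, 7, 0, 14, 5]
  [16, 15, 34, 0, 13]
  [1, 9, 2, 1, 0]
D(4):
  [0, 15, 18, 0, 13]
  [7, 0, 25, 7, -2]
  [14, 7, 0, 14, 5]
  [16, 15, 34, 0, 13]
  [1, 9, 2, 1, 0]
D(5):
  [0, 15, 15, 0, 13]
  [-1, 0, 0, -1, -2]
  [6, 7, 0, 6, 5]
  [14, 15, 15, 0, 13]
  [1, 9, 2, 1, 0]
Answer: C* = [[0, 15, 15, 0, 13], [-1, 0, 0, -1, -2], [6, 7, 0, 6, 5], [14, 15, 15, 0, 13], [1, 9, 2, 1, 0]]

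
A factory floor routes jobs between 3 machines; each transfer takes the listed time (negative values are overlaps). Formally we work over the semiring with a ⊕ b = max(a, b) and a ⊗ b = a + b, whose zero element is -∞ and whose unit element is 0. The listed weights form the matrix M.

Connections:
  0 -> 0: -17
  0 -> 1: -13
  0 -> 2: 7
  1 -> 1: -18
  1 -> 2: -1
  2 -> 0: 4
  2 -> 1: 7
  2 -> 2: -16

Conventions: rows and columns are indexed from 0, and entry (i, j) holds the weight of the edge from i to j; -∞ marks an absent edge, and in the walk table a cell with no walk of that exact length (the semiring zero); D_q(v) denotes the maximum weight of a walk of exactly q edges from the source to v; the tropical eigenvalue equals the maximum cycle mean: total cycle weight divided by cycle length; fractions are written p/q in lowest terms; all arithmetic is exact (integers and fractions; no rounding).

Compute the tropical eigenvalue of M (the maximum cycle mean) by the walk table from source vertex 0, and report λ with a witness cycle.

q=0: [0, -∞, -∞]
q=1: [-17, -13, 7]
q=2: [11, 14, -9]
q=3: [-5, -2, 18]
Optimal cycle mean attained by: cycle 0->2->0, total 7 + 4, length 2.
Answer: λ = 11/2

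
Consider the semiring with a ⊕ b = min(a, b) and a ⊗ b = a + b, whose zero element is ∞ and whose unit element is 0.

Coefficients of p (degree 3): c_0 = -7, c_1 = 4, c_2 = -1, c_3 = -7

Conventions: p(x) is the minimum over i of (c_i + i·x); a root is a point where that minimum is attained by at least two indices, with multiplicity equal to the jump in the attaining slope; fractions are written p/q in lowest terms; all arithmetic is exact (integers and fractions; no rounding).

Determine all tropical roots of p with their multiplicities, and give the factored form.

hull edge (i=0, c=-7) to (i=3, c=-7): slope 0, span 3
Factored form: p(x) = -7 ⊗ (x ⊕ 0) ⊗ (x ⊕ 0) ⊗ (x ⊕ 0)
Answer: roots = 0 (mult 3)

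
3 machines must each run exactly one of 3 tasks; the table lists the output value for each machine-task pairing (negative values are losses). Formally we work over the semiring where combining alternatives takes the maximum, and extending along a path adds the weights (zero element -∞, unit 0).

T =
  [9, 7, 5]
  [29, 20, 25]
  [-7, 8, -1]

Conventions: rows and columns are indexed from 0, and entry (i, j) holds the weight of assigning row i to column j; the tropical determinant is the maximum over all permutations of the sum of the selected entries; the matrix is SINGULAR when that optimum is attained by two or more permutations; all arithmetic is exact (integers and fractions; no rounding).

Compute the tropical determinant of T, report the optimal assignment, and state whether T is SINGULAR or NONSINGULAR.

σ = (0, 1, 2): 9 + 20 + (-1) = 28
σ = (0, 2, 1): 9 + 25 + 8 = 42
σ = (1, 0, 2): 7 + 29 + (-1) = 35
σ = (1, 2, 0): 7 + 25 + (-7) = 25
σ = (2, 0, 1): 5 + 29 + 8 = 42
σ = (2, 1, 0): 5 + 20 + (-7) = 18
Optimal value attained by: σ = (0, 2, 1).
Answer: det⊕(T) = 42; verdict: SINGULAR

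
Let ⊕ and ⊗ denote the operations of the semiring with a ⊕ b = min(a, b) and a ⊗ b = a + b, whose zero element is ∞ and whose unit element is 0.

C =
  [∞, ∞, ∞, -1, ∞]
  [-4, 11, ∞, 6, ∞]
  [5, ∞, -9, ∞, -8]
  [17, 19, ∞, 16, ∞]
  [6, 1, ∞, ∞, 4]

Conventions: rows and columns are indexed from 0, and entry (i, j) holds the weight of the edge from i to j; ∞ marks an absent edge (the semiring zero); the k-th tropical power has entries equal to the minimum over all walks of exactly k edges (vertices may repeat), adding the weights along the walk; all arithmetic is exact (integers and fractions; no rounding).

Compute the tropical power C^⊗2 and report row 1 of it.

C^⊗2:
  [16, 18, ∞, 15, ∞]
  [7, 22, ∞, -5, ∞]
  [-4, -7, -18, 4, -17]
  [15, 30, ∞, 16, ∞]
  [-3, 5, ∞, 5, 8]
Answer: row 1 of C^⊗2 = [7, 22, ∞, -5, ∞]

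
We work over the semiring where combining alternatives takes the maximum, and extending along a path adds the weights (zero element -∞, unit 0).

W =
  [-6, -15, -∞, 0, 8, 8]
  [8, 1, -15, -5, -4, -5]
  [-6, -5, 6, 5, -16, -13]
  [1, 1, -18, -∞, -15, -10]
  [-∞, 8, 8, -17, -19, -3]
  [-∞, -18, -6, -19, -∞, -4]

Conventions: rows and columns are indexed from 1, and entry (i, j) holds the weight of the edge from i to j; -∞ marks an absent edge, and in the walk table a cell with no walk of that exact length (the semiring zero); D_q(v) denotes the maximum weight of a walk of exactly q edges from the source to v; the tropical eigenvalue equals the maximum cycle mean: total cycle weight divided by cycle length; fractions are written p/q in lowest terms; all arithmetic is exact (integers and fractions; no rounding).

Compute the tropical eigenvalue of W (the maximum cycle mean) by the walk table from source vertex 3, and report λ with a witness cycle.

q=0: [-∞, -∞, 0, -∞, -∞, -∞]
q=1: [-6, -5, 6, 5, -16, -13]
q=2: [6, 6, 12, 11, 2, 2]
q=3: [14, 12, 18, 17, 14, 14]
q=4: [20, 22, 24, 23, 22, 22]
q=5: [30, 30, 30, 29, 28, 28]
q=6: [38, 36, 36, 35, 38, 38]
Optimal cycle mean attained by: cycle 1->5->2->1, total 8 + 8 + 8, length 3.
Answer: λ = 8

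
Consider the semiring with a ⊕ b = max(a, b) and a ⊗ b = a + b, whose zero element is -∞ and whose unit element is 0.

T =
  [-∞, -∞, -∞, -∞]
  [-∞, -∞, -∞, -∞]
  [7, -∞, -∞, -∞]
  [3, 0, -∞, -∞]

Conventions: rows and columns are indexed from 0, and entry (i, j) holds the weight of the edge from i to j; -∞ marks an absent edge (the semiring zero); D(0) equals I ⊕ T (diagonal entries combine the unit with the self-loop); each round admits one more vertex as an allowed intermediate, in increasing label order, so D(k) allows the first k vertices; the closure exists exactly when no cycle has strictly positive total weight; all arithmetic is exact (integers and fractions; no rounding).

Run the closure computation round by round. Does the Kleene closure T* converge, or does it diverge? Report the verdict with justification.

D(0):
  [0, -∞, -∞, -∞]
  [-∞, 0, -∞, -∞]
  [7, -∞, 0, -∞]
  [3, 0, -∞, 0]
D(1):
  [0, -∞, -∞, -∞]
  [-∞, 0, -∞, -∞]
  [7, -∞, 0, -∞]
  [3, 0, -∞, 0]
D(2):
  [0, -∞, -∞, -∞]
  [-∞, 0, -∞, -∞]
  [7, -∞, 0, -∞]
  [3, 0, -∞, 0]
D(3):
  [0, -∞, -∞, -∞]
  [-∞, 0, -∞, -∞]
  [7, -∞, 0, -∞]
  [3, 0, -∞, 0]
D(4):
  [0, -∞, -∞, -∞]
  [-∞, 0, -∞, -∞]
  [7, -∞, 0, -∞]
  [3, 0, -∞, 0]
Key observation: every diagonal entry stays at the unit through all rounds, so no improving cycle exists.
Answer: CONVERGES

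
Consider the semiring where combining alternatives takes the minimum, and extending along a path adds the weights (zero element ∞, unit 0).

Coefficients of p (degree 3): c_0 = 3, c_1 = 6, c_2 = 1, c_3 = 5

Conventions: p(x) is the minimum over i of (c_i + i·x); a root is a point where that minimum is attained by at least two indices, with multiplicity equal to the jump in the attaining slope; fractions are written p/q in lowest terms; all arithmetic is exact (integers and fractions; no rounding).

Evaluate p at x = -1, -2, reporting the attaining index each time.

p(-1) = min(3+0·(-1)=3, 6+1·(-1)=5, 1+2·(-1)=-1, 5+3·(-1)=2) = -1 (attained by i=2)
p(-2) = min(3+0·(-2)=3, 6+1·(-2)=4, 1+2·(-2)=-3, 5+3·(-2)=-1) = -3 (attained by i=2)
Answer: p(-1) = -1; p(-2) = -3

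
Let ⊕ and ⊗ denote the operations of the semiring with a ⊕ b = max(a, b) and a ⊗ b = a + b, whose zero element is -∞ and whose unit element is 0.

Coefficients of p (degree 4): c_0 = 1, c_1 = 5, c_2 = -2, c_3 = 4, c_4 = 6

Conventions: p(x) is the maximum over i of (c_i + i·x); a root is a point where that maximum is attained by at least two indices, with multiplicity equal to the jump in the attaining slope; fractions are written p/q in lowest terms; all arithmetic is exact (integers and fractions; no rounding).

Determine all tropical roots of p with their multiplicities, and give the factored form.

hull edge (i=0, c=1) to (i=1, c=5): slope 4, span 1
hull edge (i=1, c=5) to (i=4, c=6): slope 1/3, span 3
Factored form: p(x) = 6 ⊗ (x ⊕ (-4)) ⊗ (x ⊕ (-1/3)) ⊗ (x ⊕ (-1/3)) ⊗ (x ⊕ (-1/3))
Answer: roots = -4 (mult 1), -1/3 (mult 3)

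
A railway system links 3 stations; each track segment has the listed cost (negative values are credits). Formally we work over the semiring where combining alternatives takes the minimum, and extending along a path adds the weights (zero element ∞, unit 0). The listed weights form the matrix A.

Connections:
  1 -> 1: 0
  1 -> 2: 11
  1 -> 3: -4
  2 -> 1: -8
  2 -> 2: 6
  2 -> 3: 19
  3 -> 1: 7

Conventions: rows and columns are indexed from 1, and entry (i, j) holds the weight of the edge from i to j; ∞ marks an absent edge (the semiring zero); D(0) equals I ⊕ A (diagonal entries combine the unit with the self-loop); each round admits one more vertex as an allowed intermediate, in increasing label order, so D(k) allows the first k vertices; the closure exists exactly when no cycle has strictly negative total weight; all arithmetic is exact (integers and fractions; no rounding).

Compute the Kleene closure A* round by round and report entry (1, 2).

D(0):
  [0, 11, -4]
  [-8, 0, 19]
  [7, ∞, 0]
D(1):
  [0, 11, -4]
  [-8, 0, -12]
  [7, 18, 0]
D(2):
  [0, 11, -4]
  [-8, 0, -12]
  [7, 18, 0]
D(3):
  [0, 11, -4]
  [-8, 0, -12]
  [7, 18, 0]
Answer: A*[1][2] = 11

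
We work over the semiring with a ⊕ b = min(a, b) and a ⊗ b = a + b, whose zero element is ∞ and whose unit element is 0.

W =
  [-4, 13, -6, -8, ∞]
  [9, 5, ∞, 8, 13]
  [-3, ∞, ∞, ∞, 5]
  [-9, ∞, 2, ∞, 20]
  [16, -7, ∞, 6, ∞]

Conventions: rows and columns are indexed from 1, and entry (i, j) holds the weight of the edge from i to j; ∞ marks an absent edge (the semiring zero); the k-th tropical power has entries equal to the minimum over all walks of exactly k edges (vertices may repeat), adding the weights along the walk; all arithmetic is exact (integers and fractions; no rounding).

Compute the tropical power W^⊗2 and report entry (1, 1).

W^⊗2:
  [-17, 9, -10, -12, -1]
  [-1, 6, 3, 1, 18]
  [-7, -2, -9, -11, ∞]
  [-13, 4, -15, -17, 7]
  [-3, -2, 8, 1, 6]
Key observation: the optimum is the walk 1->4->1, with weight (-8) + (-9) = -17.
Optimal value attained by: walk 1->4->1.
Answer: (W^⊗2)[1][1] = -17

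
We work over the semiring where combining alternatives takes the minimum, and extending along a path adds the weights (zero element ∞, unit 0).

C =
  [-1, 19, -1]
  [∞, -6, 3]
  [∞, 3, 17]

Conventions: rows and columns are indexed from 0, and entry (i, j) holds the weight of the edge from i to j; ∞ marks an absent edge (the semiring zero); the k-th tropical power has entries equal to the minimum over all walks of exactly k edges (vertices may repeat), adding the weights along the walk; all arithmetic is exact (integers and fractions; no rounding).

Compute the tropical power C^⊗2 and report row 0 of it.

C^⊗2:
  [-2, 2, -2]
  [∞, -12, -3]
  [∞, -3, 6]
Answer: row 0 of C^⊗2 = [-2, 2, -2]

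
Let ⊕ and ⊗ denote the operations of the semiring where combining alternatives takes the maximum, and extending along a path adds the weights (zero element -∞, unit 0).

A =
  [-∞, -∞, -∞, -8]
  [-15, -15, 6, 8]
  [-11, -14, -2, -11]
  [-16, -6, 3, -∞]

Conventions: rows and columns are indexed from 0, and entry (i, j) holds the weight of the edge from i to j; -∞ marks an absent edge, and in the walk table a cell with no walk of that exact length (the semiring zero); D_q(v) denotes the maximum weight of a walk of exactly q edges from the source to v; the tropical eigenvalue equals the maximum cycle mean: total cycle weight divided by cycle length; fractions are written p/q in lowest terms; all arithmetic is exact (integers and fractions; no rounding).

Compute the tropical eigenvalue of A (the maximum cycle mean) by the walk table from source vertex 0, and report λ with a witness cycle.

q=0: [0, -∞, -∞, -∞]
q=1: [-∞, -∞, -∞, -8]
q=2: [-24, -14, -5, -∞]
q=3: [-16, -19, -7, -6]
q=4: [-18, -12, -3, -11]
Optimal cycle mean attained by: cycle 1->3->1, total 8 + (-6), length 2.
Answer: λ = 1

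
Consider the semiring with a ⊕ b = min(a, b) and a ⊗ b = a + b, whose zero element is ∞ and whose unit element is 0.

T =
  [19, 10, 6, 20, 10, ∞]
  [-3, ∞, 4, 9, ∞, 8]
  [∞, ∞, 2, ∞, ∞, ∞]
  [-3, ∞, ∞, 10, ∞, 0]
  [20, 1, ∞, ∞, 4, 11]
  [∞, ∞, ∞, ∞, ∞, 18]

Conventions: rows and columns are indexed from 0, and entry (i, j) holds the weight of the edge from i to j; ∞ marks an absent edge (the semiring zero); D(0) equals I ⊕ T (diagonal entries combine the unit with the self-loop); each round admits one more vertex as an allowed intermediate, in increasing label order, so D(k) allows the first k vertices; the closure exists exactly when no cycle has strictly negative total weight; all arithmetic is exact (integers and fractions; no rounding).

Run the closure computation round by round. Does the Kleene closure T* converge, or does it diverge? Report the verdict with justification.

D(0):
  [0, 10, 6, 20, 10, ∞]
  [-3, 0, 4, 9, ∞, 8]
  [∞, ∞, 0, ∞, ∞, ∞]
  [-3, ∞, ∞, 0, ∞, 0]
  [20, 1, ∞, ∞, 0, 11]
  [∞, ∞, ∞, ∞, ∞, 0]
D(1):
  [0, 10, 6, 20, 10, ∞]
  [-3, 0, 3, 9, 7, 8]
  [∞, ∞, 0, ∞, ∞, ∞]
  [-3, 7, 3, 0, 7, 0]
  [20, 1, 26, 40, 0, 11]
  [∞, ∞, ∞, ∞, ∞, 0]
D(2):
  [0, 10, 6, 19, 10, 18]
  [-3, 0, 3, 9, 7, 8]
  [∞, ∞, 0, ∞, ∞, ∞]
  [-3, 7, 3, 0, 7, 0]
  [-2, 1, 4, 10, 0, 9]
  [∞, ∞, ∞, ∞, ∞, 0]
D(3):
  [0, 10, 6, 19, 10, 18]
  [-3, 0, 3, 9, 7, 8]
  [∞, ∞, 0, ∞, ∞, ∞]
  [-3, 7, 3, 0, 7, 0]
  [-2, 1, 4, 10, 0, 9]
  [∞, ∞, ∞, ∞, ∞, 0]
D(4):
  [0, 10, 6, 19, 10, 18]
  [-3, 0, 3, 9, 7, 8]
  [∞, ∞, 0, ∞, ∞, ∞]
  [-3, 7, 3, 0, 7, 0]
  [-2, 1, 4, 10, 0, 9]
  [∞, ∞, ∞, ∞, ∞, 0]
D(5):
  [0, 10, 6, 19, 10, 18]
  [-3, 0, 3, 9, 7, 8]
  [∞, ∞, 0, ∞, ∞, ∞]
  [-3, 7, 3, 0, 7, 0]
  [-2, 1, 4, 10, 0, 9]
  [∞, ∞, ∞, ∞, ∞, 0]
D(6):
  [0, 10, 6, 19, 10, 18]
  [-3, 0, 3, 9, 7, 8]
  [∞, ∞, 0, ∞, ∞, ∞]
  [-3, 7, 3, 0, 7, 0]
  [-2, 1, 4, 10, 0, 9]
  [∞, ∞, ∞, ∞, ∞, 0]
Key observation: every diagonal entry stays at the unit through all rounds, so no improving cycle exists.
Answer: CONVERGES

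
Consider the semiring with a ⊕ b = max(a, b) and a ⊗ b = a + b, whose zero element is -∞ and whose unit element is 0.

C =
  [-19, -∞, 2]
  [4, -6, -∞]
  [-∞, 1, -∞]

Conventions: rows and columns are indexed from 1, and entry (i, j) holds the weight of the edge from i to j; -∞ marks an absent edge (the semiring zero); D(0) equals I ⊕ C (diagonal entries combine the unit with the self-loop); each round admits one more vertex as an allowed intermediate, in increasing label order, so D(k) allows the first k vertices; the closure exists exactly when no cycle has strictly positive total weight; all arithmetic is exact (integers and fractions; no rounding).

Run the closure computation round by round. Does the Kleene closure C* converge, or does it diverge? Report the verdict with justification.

D(0):
  [0, -∞, 2]
  [4, 0, -∞]
  [-∞, 1, 0]
D(1):
  [0, -∞, 2]
  [4, 0, 6]
  [-∞, 1, 0]
Detection: at round 2, diagonal entry (3, 3) turns strictly positive.
Key observation: the cycle 3->2->1->3 has total weight 1 + 4 + 2, which is strictly positive.
Answer: DIVERGES — positive cycle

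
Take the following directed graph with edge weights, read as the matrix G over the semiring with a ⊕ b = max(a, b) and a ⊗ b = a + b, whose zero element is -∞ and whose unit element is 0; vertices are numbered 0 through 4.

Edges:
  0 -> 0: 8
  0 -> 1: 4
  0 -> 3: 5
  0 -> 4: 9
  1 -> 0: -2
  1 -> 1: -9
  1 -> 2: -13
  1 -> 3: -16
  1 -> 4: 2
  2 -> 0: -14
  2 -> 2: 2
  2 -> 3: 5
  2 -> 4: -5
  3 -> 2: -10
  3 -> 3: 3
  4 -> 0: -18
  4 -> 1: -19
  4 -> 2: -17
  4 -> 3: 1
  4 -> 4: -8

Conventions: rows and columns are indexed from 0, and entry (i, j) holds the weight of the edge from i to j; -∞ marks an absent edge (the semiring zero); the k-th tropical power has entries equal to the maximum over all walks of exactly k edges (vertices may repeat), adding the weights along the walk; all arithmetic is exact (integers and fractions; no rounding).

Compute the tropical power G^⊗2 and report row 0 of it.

G^⊗2:
  [16, 12, -5, 13, 17]
  [6, 2, -11, 3, 7]
  [-6, -10, 4, 8, -3]
  [-24, -∞, -7, 6, -15]
  [-10, -14, -9, 4, -9]
Answer: row 0 of G^⊗2 = [16, 12, -5, 13, 17]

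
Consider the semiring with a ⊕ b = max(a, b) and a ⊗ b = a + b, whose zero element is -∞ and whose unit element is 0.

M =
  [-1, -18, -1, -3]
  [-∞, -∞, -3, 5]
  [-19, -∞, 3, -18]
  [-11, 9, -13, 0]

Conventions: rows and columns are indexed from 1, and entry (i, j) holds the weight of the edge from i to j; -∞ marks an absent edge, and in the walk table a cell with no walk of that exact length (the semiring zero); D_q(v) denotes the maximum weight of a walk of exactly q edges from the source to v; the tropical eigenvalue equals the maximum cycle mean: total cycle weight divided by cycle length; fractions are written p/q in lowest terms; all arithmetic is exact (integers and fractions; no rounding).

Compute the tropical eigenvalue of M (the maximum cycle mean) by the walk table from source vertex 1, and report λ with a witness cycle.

q=0: [0, -∞, -∞, -∞]
q=1: [-1, -18, -1, -3]
q=2: [-2, 6, 2, -3]
q=3: [-3, 6, 5, 11]
q=4: [0, 20, 8, 11]
Optimal cycle mean attained by: cycle 2->4->2, total 5 + 9, length 2.
Answer: λ = 7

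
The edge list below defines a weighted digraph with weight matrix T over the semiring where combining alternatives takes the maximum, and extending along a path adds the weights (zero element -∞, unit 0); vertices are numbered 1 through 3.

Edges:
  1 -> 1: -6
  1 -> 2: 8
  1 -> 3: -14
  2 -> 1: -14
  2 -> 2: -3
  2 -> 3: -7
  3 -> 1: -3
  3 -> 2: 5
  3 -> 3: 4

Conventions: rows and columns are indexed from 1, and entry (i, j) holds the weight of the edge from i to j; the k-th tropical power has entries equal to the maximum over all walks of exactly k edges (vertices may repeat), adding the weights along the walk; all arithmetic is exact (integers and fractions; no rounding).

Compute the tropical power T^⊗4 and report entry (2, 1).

T^⊗2:
  [-6, 5, 1]
  [-10, -2, -3]
  [1, 9, 8]
T^⊗3:
  [-2, 6, 5]
  [-6, 2, 1]
  [5, 13, 12]
T^⊗4:
  [2, 10, 9]
  [-2, 6, 5]
  [9, 17, 16]
Key observation: the optimum is the walk 2->3->3->3->1, with weight (-7) + 4 + 4 + (-3) = -2.
Optimal value attained by: walk 2->3->3->3->1.
Answer: (T^⊗4)[2][1] = -2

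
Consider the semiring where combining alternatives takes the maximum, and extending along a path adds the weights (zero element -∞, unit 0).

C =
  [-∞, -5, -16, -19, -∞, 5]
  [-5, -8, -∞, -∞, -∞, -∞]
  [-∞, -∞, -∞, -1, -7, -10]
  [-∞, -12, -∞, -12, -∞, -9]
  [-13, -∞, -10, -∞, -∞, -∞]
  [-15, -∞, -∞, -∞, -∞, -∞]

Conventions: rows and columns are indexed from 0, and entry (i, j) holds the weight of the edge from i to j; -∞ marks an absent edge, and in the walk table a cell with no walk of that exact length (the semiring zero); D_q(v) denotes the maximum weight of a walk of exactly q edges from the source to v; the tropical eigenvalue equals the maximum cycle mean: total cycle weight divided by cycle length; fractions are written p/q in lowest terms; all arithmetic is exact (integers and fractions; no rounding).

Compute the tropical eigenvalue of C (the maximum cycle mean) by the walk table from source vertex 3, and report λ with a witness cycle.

q=0: [-∞, -∞, -∞, 0, -∞, -∞]
q=1: [-∞, -12, -∞, -12, -∞, -9]
q=2: [-17, -20, -∞, -24, -∞, -21]
q=3: [-25, -22, -33, -36, -∞, -12]
q=4: [-27, -30, -41, -34, -40, -20]
q=5: [-35, -32, -43, -42, -48, -22]
q=6: [-37, -40, -51, -44, -50, -30]
Optimal cycle mean attained by: cycle 0->1->0, total (-5) + (-5), length 2.
Answer: λ = -5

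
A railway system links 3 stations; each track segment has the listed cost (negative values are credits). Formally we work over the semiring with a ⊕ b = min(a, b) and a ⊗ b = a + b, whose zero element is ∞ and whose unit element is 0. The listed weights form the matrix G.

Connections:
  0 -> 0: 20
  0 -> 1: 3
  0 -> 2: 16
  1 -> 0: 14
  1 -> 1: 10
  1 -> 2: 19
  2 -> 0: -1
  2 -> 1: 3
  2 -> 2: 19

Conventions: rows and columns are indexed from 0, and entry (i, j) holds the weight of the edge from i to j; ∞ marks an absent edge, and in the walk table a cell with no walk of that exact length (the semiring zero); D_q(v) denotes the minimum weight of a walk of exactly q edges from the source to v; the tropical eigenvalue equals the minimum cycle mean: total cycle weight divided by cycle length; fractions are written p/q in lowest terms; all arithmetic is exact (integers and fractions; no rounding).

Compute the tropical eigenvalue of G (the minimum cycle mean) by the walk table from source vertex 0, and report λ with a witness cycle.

q=0: [0, ∞, ∞]
q=1: [20, 3, 16]
q=2: [15, 13, 22]
q=3: [21, 18, 31]
Optimal cycle mean attained by: cycle 0->1->2->0, total 3 + 19 + (-1), length 3.
Answer: λ = 7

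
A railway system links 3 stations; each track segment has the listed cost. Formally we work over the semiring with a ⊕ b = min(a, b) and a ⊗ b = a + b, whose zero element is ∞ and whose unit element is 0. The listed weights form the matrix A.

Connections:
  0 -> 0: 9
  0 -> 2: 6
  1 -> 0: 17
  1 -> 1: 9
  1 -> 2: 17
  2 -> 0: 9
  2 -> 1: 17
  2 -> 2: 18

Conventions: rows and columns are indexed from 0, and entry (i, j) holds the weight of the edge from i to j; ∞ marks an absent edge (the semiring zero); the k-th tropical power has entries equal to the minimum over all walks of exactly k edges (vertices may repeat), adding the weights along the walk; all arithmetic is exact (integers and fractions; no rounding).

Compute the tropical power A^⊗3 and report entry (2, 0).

A^⊗2:
  [15, 23, 15]
  [26, 18, 23]
  [18, 26, 15]
A^⊗3:
  [24, 32, 21]
  [32, 27, 32]
  [24, 32, 24]
Key observation: the optimum is the walk 2->0->2->0, with weight 9 + 6 + 9 = 24.
Optimal value attained by: walk 2->0->2->0.
Answer: (A^⊗3)[2][0] = 24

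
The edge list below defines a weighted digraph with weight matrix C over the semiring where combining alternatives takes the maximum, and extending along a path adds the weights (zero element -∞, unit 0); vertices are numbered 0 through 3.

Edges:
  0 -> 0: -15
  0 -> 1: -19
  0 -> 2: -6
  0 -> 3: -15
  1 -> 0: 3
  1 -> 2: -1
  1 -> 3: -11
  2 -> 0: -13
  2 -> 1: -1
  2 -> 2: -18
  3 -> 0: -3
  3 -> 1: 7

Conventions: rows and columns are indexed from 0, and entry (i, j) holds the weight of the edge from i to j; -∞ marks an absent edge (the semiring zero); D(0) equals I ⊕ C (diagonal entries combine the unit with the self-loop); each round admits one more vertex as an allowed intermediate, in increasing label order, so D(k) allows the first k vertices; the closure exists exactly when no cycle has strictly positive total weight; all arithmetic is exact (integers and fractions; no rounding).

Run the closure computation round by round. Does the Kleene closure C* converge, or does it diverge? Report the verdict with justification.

D(0):
  [0, -19, -6, -15]
  [3, 0, -1, -11]
  [-13, -1, 0, -∞]
  [-3, 7, -∞, 0]
D(1):
  [0, -19, -6, -15]
  [3, 0, -1, -11]
  [-13, -1, 0, -28]
  [-3, 7, -9, 0]
D(2):
  [0, -19, -6, -15]
  [3, 0, -1, -11]
  [2, -1, 0, -12]
  [10, 7, 6, 0]
D(3):
  [0, -7, -6, -15]
  [3, 0, -1, -11]
  [2, -1, 0, -12]
  [10, 7, 6, 0]
D(4):
  [0, -7, -6, -15]
  [3, 0, -1, -11]
  [2, -1, 0, -12]
  [10, 7, 6, 0]
Key observation: every diagonal entry stays at the unit through all rounds, so no improving cycle exists.
Answer: CONVERGES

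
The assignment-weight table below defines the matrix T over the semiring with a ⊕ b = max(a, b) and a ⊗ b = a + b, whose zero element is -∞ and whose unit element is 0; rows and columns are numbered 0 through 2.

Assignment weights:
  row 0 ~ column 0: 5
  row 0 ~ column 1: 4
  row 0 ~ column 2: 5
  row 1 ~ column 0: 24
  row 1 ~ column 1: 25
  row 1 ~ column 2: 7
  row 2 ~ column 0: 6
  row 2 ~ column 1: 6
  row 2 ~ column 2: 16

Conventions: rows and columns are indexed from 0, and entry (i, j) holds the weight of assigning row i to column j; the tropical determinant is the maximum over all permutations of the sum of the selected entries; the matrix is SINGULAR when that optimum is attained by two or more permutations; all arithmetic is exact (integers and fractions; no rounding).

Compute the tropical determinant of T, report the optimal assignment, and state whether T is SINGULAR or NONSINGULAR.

σ = (0, 1, 2): 5 + 25 + 16 = 46
σ = (0, 2, 1): 5 + 7 + 6 = 18
σ = (1, 0, 2): 4 + 24 + 16 = 44
σ = (1, 2, 0): 4 + 7 + 6 = 17
σ = (2, 0, 1): 5 + 24 + 6 = 35
σ = (2, 1, 0): 5 + 25 + 6 = 36
Optimal value attained by: σ = (0, 1, 2).
Answer: det⊕(T) = 46; verdict: NONSINGULAR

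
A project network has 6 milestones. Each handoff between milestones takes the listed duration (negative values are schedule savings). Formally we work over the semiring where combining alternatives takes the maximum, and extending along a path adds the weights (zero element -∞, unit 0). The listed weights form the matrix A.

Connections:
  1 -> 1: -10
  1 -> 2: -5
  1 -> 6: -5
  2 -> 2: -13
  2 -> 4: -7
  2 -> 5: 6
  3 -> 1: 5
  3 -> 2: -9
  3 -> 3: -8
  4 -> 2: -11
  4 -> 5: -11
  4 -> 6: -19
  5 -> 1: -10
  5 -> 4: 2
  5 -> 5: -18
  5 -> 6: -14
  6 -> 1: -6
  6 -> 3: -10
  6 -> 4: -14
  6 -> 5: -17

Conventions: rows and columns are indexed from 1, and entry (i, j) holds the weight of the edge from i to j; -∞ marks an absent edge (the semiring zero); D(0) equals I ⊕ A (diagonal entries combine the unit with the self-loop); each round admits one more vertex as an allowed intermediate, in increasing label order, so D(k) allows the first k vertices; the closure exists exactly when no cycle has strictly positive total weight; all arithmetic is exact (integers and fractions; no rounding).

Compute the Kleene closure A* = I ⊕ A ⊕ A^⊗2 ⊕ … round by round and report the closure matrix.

D(0):
  [0, -5, -∞, -∞, -∞, -5]
  [-∞, 0, -∞, -7, 6, -∞]
  [5, -9, 0, -∞, -∞, -∞]
  [-∞, -11, -∞, 0, -11, -19]
  [-10, -∞, -∞, 2, 0, -14]
  [-6, -∞, -10, -14, -17, 0]
D(1):
  [0, -5, -∞, -∞, -∞, -5]
  [-∞, 0, -∞, -7, 6, -∞]
  [5, 0, 0, -∞, -∞, 0]
  [-∞, -11, -∞, 0, -11, -19]
  [-10, -15, -∞, 2, 0, -14]
  [-6, -11, -10, -14, -17, 0]
D(2):
  [0, -5, -∞, -12, 1, -5]
  [-∞, 0, -∞, -7, 6, -∞]
  [5, 0, 0, -7, 6, 0]
  [-∞, -11, -∞, 0, -5, -19]
  [-10, -15, -∞, 2, 0, -14]
  [-6, -11, -10, -14, -5, 0]
D(3):
  [0, -5, -∞, -12, 1, -5]
  [-∞, 0, -∞, -7, 6, -∞]
  [5, 0, 0, -7, 6, 0]
  [-∞, -11, -∞, 0, -5, -19]
  [-10, -15, -∞, 2, 0, -14]
  [-5, -10, -10, -14, -4, 0]
D(4):
  [0, -5, -∞, -12, 1, -5]
  [-∞, 0, -∞, -7, 6, -26]
  [5, 0, 0, -7, 6, 0]
  [-∞, -11, -∞, 0, -5, -19]
  [-10, -9, -∞, 2, 0, -14]
  [-5, -10, -10, -14, -4, 0]
D(5):
  [0, -5, -∞, 3, 1, -5]
  [-4, 0, -∞, 8, 6, -8]
  [5, 0, 0, 8, 6, 0]
  [-15, -11, -∞, 0, -5, -19]
  [-10, -9, -∞, 2, 0, -14]
  [-5, -10, -10, -2, -4, 0]
D(6):
  [0, -5, -15, 3, 1, -5]
  [-4, 0, -18, 8, 6, -8]
  [5, 0, 0, 8, 6, 0]
  [-15, -11, -29, 0, -5, -19]
  [-10, -9, -24, 2, 0, -14]
  [-5, -10, -10, -2, -4, 0]
Answer: A* = [[0, -5, -15, 3, 1, -5], [-4, 0, -18, 8, 6, -8], [5, 0, 0, 8, 6, 0], [-15, -11, -29, 0, -5, -19], [-10, -9, -24, 2, 0, -14], [-5, -10, -10, -2, -4, 0]]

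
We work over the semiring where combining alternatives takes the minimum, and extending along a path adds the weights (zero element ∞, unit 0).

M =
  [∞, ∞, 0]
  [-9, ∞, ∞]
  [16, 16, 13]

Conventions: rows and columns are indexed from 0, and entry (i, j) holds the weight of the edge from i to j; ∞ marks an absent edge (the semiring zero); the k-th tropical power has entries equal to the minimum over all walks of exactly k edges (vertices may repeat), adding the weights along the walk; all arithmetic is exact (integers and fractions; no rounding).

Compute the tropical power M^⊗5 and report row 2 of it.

M^⊗2:
  [16, 16, 13]
  [∞, ∞, -9]
  [7, 29, 16]
M^⊗3:
  [7, 29, 16]
  [7, 7, 4]
  [20, 32, 7]
M^⊗4:
  [20, 32, 7]
  [-2, 20, 7]
  [23, 23, 20]
M^⊗5:
  [23, 23, 20]
  [11, 23, -2]
  [14, 36, 23]
Answer: row 2 of M^⊗5 = [14, 36, 23]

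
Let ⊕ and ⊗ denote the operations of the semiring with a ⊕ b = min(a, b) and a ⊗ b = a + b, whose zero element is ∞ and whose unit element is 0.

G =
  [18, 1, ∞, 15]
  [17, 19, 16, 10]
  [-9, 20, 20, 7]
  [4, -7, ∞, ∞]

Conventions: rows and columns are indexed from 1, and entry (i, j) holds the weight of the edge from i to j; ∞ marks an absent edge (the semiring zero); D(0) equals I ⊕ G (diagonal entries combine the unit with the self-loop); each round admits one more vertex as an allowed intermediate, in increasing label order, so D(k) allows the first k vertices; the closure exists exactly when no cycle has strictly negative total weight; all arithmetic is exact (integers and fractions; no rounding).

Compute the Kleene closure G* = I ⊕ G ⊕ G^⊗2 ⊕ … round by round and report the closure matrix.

D(0):
  [0, 1, ∞, 15]
  [17, 0, 16, 10]
  [-9, 20, 0, 7]
  [4, -7, ∞, 0]
D(1):
  [0, 1, ∞, 15]
  [17, 0, 16, 10]
  [-9, -8, 0, 6]
  [4, -7, ∞, 0]
D(2):
  [0, 1, 17, 11]
  [17, 0, 16, 10]
  [-9, -8, 0, 2]
  [4, -7, 9, 0]
D(3):
  [0, 1, 17, 11]
  [7, 0, 16, 10]
  [-9, -8, 0, 2]
  [0, -7, 9, 0]
D(4):
  [0, 1, 17, 11]
  [7, 0, 16, 10]
  [-9, -8, 0, 2]
  [0, -7, 9, 0]
Answer: G* = [[0, 1, 17, 11], [7, 0, 16, 10], [-9, -8, 0, 2], [0, -7, 9, 0]]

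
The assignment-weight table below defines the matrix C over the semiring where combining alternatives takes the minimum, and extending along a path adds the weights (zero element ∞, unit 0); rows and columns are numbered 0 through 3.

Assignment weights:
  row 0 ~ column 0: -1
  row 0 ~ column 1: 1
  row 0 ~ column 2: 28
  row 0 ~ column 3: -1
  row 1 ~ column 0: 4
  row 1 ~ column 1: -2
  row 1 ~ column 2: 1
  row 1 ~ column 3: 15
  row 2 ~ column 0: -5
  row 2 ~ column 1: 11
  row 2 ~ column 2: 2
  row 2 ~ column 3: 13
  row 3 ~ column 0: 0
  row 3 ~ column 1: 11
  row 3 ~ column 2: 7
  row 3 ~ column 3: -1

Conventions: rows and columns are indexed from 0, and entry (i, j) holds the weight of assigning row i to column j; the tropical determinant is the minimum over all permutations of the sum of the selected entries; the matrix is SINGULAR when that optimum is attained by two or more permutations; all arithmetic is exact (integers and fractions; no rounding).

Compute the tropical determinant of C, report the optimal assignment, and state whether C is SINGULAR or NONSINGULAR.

σ = (0, 1, 2, 3): (-1) + (-2) + 2 + (-1) = -2
σ = (0, 1, 3, 2): (-1) + (-2) + 13 + 7 = 17
σ = (0, 2, 1, 3): (-1) + 1 + 11 + (-1) = 10
σ = (0, 2, 3, 1): (-1) + 1 + 13 + 11 = 24
σ = (0, 3, 1, 2): (-1) + 15 + 11 + 7 = 32
σ = (0, 3, 2, 1): (-1) + 15 + 2 + 11 = 27
σ = (1, 0, 2, 3): 1 + 4 + 2 + (-1) = 6
σ = (1, 0, 3, 2): 1 + 4 + 13 + 7 = 25
σ = (1, 2, 0, 3): 1 + 1 + (-5) + (-1) = -4
σ = (1, 2, 3, 0): 1 + 1 + 13 + 0 = 15
σ = (1, 3, 0, 2): 1 + 15 + (-5) + 7 = 18
σ = (1, 3, 2, 0): 1 + 15 + 2 + 0 = 18
σ = (2, 0, 1, 3): 28 + 4 + 11 + (-1) = 42
σ = (2, 0, 3, 1): 28 + 4 + 13 + 11 = 56
σ = (2, 1, 0, 3): 28 + (-2) + (-5) + (-1) = 20
σ = (2, 1, 3, 0): 28 + (-2) + 13 + 0 = 39
σ = (2, 3, 0, 1): 28 + 15 + (-5) + 11 = 49
σ = (2, 3, 1, 0): 28 + 15 + 11 + 0 = 54
σ = (3, 0, 1, 2): (-1) + 4 + 11 + 7 = 21
σ = (3, 0, 2, 1): (-1) + 4 + 2 + 11 = 16
σ = (3, 1, 0, 2): (-1) + (-2) + (-5) + 7 = -1
σ = (3, 1, 2, 0): (-1) + (-2) + 2 + 0 = -1
σ = (3, 2, 0, 1): (-1) + 1 + (-5) + 11 = 6
σ = (3, 2, 1, 0): (-1) + 1 + 11 + 0 = 11
Optimal value attained by: σ = (1, 2, 0, 3).
Answer: det⊕(C) = -4; verdict: NONSINGULAR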